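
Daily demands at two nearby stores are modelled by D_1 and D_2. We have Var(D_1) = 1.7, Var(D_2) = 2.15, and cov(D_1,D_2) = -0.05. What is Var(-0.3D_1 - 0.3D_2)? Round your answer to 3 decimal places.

Var(-0.3D_1 - 0.3D_2) = (-0.3)²·Var(D_1) + (-0.3)²·Var(D_2) + 2·(-0.3)·(-0.3)·cov(D_1,D_2)
= 0.09·1.7 + 0.09·2.15 + 0.18·-0.05 = 0.3375

0.338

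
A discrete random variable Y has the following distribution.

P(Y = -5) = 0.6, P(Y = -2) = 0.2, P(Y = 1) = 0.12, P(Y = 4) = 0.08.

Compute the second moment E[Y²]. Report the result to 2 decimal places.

E[Y²] = (-5)²(0.6) + (-2)²(0.2) + (1)²(0.12) + (4)²(0.08) = 17.2

17.20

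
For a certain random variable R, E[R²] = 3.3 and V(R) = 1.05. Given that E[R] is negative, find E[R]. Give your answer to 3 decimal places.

(E[R])² = E[R²] − V(R) = 3.3 − 1.05 = 2.25
E[R] = −√2.25 = -1.5

-1.500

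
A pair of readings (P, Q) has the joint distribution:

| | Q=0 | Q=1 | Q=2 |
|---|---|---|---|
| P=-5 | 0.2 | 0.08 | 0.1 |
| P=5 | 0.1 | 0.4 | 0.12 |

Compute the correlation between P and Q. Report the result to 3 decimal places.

0.200

E[P] = 1.2,  E[Q] = 0.92
E[PQ] = 1.8
Cov(P,Q) = E[PQ] − E[P]E[Q] = 1.8 − (1.2)(0.92) = 0.696
var(P) = 23.56,  var(Q) = 0.5136
ρ = 0.696 / √(23.56·0.5136) ≈ 0.200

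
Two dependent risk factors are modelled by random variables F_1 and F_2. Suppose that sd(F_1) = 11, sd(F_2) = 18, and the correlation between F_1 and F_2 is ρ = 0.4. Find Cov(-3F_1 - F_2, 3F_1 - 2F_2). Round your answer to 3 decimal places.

V(F_1) = (11)² = 121;  V(F_2) = (18)² = 324
Cov(F_1,F_2) = ρ·sd(F_1)·sd(F_2) = 0.4·11·18 = 79.2
Cov(-3F_1 - F_2, 3F_1 - 2F_2) = (-3)(3)V(F_1) + (-1)(-2)V(F_2) + [(-3)(-2) + (-1)(3)]Cov(F_1,F_2)
= -9·121 + 2·324 + 3·79.2 = -203.4

-203.400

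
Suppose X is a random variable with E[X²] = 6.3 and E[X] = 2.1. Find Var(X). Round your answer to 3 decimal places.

Var(X) = 6.3 − (2.1)² = 1.89

1.890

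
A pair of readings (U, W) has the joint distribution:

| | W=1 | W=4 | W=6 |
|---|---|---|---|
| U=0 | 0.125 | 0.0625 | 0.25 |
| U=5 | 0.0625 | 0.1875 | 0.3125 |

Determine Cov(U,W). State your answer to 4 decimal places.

0.6055

E[U] = 2.8125,  E[W] = 4.5625
E[UW] = 13.4375
Cov(U,W) = E[UW] − E[U]E[W] = 13.4375 − (2.8125)(4.5625) = 0.60546875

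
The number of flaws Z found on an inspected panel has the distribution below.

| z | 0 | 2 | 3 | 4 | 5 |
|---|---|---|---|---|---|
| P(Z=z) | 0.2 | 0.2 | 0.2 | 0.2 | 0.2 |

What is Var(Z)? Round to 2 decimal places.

2.96

E[Z] = (0)(0.2) + (2)(0.2) + (3)(0.2) + (4)(0.2) + (5)(0.2) = 2.8
E[Z²] = (0)²(0.2) + (2)²(0.2) + (3)²(0.2) + (4)²(0.2) + (5)²(0.2) = 10.8
Var(Z) = E[Z²] − (E[Z])² = 10.8 − (2.8)² = 2.96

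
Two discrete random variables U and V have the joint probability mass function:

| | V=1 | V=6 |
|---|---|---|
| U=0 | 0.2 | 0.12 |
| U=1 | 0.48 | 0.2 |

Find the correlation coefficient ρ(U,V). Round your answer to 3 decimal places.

E[U] = 0.68,  E[V] = 2.6
E[UV] = 1.68
Cov(U,V) = E[UV] − E[U]E[V] = 1.68 − (0.68)(2.6) = -0.088
var(U) = 0.2176,  var(V) = 5.44
ρ = -0.088 / √(0.2176·5.44) ≈ -0.081

-0.081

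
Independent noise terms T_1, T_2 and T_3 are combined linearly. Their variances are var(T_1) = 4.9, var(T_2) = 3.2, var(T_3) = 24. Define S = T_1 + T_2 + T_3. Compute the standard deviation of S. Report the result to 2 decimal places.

5.67

By independence, var(S) = (1)²var(T_1) + (1)²var(T_2) + (1)²var(T_3)
= (1)²·4.9 + (1)²·3.2 + (1)²·24 = 32.1
sd(S) = √32.1 ≈ 5.67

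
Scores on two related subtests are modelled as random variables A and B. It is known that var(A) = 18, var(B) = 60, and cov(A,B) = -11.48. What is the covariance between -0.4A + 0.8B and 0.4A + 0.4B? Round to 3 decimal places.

14.483

cov(-0.4A + 0.8B, 0.4A + 0.4B) = (-0.4)(0.4)var(A) + (0.8)(0.4)var(B) + [(-0.4)(0.4) + (0.8)(0.4)]cov(A,B)
= -0.16·18 + 0.32·60 + 0.16·-11.48 = 14.4832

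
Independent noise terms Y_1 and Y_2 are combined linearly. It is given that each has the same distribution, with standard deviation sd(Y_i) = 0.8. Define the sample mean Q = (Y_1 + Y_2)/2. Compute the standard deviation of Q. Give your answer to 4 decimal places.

V(Y_i) = (0.8)² = 0.64
By independence, V(Q) = (0.5)²V(Y_1) + (0.5)²V(Y_2)
= (0.5)²·0.64 + (0.5)²·0.64 = 0.32
sd(Q) = √0.32 ≈ 0.5657

0.5657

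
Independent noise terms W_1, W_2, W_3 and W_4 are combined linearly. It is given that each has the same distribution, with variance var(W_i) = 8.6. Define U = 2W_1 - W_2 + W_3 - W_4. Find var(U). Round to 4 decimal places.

By independence, var(U) = (2)²var(W_1) + (-1)²var(W_2) + (1)²var(W_3) + (-1)²var(W_4)
= (2)²·8.6 + (-1)²·8.6 + (1)²·8.6 + (-1)²·8.6 = 60.2

60.2000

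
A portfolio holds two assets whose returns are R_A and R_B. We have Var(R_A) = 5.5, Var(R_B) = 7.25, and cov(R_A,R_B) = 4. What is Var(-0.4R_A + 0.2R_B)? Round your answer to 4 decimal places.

0.5300

Var(-0.4R_A + 0.2R_B) = (-0.4)²·Var(R_A) + (0.2)²·Var(R_B) + 2·(-0.4)·(0.2)·cov(R_A,R_B)
= 0.16·5.5 + 0.04·7.25 + -0.16·4 = 0.53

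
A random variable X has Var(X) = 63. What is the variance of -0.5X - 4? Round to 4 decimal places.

15.7500

Var(-0.5X - 4) = (-0.5)²·Var(X) = 0.25·63 = 15.75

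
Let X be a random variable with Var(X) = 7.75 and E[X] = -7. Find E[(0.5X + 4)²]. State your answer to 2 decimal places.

E[0.5X + 4] = 0.5·-7 + 4 = 0.5
Var(0.5X + 4) = (0.5)²·7.75 = 1.9375
E[(0.5X + 4)²] = Var((0.5X + 4)) + (E[(0.5X + 4)])² = 1.9375 + (0.5)² = 2.1875

2.19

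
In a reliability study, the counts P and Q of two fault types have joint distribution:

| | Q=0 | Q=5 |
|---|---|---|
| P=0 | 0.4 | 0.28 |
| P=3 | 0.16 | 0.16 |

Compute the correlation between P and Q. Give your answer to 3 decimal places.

E[P] = 0.96,  E[Q] = 2.2
E[PQ] = 2.4
Cov(P,Q) = E[PQ] − E[P]E[Q] = 2.4 − (0.96)(2.2) = 0.288
Var(P) = 1.9584,  Var(Q) = 6.16
ρ = 0.288 / √(1.9584·6.16) ≈ 0.083

0.083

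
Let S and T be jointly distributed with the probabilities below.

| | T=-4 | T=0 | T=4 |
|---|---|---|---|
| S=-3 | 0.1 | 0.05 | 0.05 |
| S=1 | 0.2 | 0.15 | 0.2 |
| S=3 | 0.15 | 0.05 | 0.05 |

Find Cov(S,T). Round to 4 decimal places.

-0.1800

E[S] = 0.7,  E[T] = -0.6
E[ST] = -0.6
Cov(S,T) = E[ST] − E[S]E[T] = -0.6 − (0.7)(-0.6) = -0.18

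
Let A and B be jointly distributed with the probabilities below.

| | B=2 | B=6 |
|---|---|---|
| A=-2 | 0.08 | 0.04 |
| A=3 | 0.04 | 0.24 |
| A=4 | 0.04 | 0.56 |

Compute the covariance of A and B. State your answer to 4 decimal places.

1.4400

E[A] = 3,  E[B] = 5.36
E[AB] = 17.52
Cov(A,B) = E[AB] − E[A]E[B] = 17.52 − (3)(5.36) = 1.44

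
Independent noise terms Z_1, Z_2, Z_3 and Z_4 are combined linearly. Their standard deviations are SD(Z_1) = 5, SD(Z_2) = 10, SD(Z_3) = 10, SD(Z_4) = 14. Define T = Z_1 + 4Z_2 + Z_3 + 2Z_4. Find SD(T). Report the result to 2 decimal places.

V(Z_1) = 25, V(Z_2) = 100, V(Z_3) = 100, V(Z_4) = 196
By independence, V(T) = (1)²V(Z_1) + (4)²V(Z_2) + (1)²V(Z_3) + (2)²V(Z_4)
= (1)²·25 + (4)²·100 + (1)²·100 + (2)²·196 = 2509
SD(T) = √2509 ≈ 50.09

50.09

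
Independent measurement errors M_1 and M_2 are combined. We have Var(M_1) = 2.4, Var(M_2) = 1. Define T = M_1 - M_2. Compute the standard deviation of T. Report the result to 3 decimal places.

By independence, Var(T) = (1)²Var(M_1) + (-1)²Var(M_2)
= (1)²·2.4 + (-1)²·1 = 3.4
σ(T) = √3.4 ≈ 1.844

1.844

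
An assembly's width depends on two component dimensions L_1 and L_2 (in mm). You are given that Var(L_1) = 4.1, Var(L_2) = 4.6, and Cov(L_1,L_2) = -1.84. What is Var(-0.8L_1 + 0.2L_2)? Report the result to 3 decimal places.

3.397

Var(-0.8L_1 + 0.2L_2) = (-0.8)²·Var(L_1) + (0.2)²·Var(L_2) + 2·(-0.8)·(0.2)·Cov(L_1,L_2)
= 0.64·4.1 + 0.04·4.6 + -0.32·-1.84 = 3.3968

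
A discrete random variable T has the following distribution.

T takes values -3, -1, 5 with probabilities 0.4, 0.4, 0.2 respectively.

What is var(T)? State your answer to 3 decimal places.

8.640

E[T] = (-3)(0.4) + (-1)(0.4) + (5)(0.2) = -0.6
E[T²] = (-3)²(0.4) + (-1)²(0.4) + (5)²(0.2) = 9
var(T) = E[T²] − (E[T])² = 9 − (-0.6)² = 8.64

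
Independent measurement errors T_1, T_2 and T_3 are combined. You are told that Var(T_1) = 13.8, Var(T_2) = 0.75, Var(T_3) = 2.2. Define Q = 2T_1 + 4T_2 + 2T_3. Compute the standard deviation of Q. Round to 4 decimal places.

By independence, Var(Q) = (2)²Var(T_1) + (4)²Var(T_2) + (2)²Var(T_3)
= (2)²·13.8 + (4)²·0.75 + (2)²·2.2 = 76
SD(Q) = √76 ≈ 8.7178

8.7178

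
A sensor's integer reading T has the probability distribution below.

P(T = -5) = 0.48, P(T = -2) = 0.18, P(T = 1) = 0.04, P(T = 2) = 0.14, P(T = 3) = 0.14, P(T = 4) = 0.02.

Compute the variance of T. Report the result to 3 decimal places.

E[T] = (-5)(0.48) + (-2)(0.18) + (1)(0.04) + (2)(0.14) + (3)(0.14) + (4)(0.02) = -1.94
E[T²] = (-5)²(0.48) + (-2)²(0.18) + (1)²(0.04) + (2)²(0.14) + (3)²(0.14) + (4)²(0.02) = 14.9
Var(T) = E[T²] − (E[T])² = 14.9 − (-1.94)² = 11.1364

11.136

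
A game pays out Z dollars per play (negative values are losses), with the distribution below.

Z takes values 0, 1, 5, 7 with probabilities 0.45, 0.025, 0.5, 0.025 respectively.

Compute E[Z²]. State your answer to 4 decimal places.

E[Z²] = (0)²(0.45) + (1)²(0.025) + (5)²(0.5) + (7)²(0.025) = 13.75

13.7500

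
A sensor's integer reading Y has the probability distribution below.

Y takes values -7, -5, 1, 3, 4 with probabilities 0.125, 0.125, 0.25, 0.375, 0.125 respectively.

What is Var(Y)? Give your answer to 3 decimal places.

E[Y] = (-7)(0.125) + (-5)(0.125) + (1)(0.25) + (3)(0.375) + (4)(0.125) = 0.375
E[Y²] = (-7)²(0.125) + (-5)²(0.125) + (1)²(0.25) + (3)²(0.375) + (4)²(0.125) = 14.875
Var(Y) = E[Y²] − (E[Y])² = 14.875 − (0.375)² = 14.734375

14.734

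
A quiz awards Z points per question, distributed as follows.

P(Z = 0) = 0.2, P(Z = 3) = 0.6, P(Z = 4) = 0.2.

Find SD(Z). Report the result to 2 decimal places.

1.36

E[Z] = (0)(0.2) + (3)(0.6) + (4)(0.2) = 2.6
E[Z²] = (0)²(0.2) + (3)²(0.6) + (4)²(0.2) = 8.6
Var(Z) = E[Z²] − (E[Z])² = 8.6 − (2.6)² = 1.84
SD(Z) = √1.84 ≈ 1.36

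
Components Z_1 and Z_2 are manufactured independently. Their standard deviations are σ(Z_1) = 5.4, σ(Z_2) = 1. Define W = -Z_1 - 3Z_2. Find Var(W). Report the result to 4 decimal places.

Var(Z_1) = 29.16, Var(Z_2) = 1
By independence, Var(W) = (-1)²Var(Z_1) + (-3)²Var(Z_2)
= (-1)²·29.16 + (-3)²·1 = 38.16

38.1600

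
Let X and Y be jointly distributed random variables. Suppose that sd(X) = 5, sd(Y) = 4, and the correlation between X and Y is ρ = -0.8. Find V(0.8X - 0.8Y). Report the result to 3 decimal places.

46.720

V(X) = (5)² = 25;  V(Y) = (4)² = 16
Cov(X,Y) = ρ·sd(X)·sd(Y) = -0.8·5·4 = -16
V(0.8X - 0.8Y) = (0.8)²·V(X) + (-0.8)²·V(Y) + 2·(0.8)·(-0.8)·Cov(X,Y)
= 0.64·25 + 0.64·16 + -1.28·-16 = 46.72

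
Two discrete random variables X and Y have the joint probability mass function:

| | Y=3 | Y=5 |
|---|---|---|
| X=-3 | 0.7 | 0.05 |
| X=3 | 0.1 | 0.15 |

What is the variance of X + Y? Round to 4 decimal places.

9.7900

E[X] = -1.5,  E[Y] = 3.4,  E[XY] = -3.9
Var(X) = 9 − (-1.5)² = 6.75;  Var(Y) = 12.2 − (3.4)² = 0.64
cov(X,Y) = -3.9 − (-1.5)(3.4) = 1.2
Var(X + Y) = (1)²·6.75 + (1)²·0.64 + 2·(1)·(1)·1.2 = 9.79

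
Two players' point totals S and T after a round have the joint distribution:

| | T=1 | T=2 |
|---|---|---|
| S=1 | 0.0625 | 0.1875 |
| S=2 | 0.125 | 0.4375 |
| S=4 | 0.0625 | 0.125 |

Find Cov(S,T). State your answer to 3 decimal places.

E[S] = 2.125,  E[T] = 1.75
E[ST] = 3.6875
Cov(S,T) = E[ST] − E[S]E[T] = 3.6875 − (2.125)(1.75) = -0.03125

-0.031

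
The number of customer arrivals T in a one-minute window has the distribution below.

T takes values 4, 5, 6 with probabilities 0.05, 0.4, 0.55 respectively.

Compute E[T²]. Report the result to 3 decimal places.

30.600

E[T²] = (4)²(0.05) + (5)²(0.4) + (6)²(0.55) = 30.6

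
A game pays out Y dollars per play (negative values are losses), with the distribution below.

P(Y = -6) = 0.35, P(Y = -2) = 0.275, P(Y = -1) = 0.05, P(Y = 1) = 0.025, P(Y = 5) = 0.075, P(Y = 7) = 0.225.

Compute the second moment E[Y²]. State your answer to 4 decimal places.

26.6750

E[Y²] = (-6)²(0.35) + (-2)²(0.275) + (-1)²(0.05) + (1)²(0.025) + (5)²(0.075) + (7)²(0.225) = 26.675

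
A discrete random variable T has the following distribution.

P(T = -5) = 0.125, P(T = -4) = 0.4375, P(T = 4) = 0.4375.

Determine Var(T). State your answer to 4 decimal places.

16.7344

E[T] = (-5)(0.125) + (-4)(0.4375) + (4)(0.4375) = -0.625
E[T²] = (-5)²(0.125) + (-4)²(0.4375) + (4)²(0.4375) = 17.125
Var(T) = E[T²] − (E[T])² = 17.125 − (-0.625)² = 16.734375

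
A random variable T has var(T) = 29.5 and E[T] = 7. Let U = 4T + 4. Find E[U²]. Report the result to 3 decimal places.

1496.000

E[4T + 4] = 4·7 + 4 = 32
var(4T + 4) = (4)²·29.5 = 472
E[U²] = var(U) + (E[U])² = 472 + (32)² = 1496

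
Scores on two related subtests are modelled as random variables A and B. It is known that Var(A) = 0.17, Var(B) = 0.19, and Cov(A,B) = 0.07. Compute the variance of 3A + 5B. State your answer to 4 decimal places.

Var(3A + 5B) = (3)²·Var(A) + (5)²·Var(B) + 2·(3)·(5)·Cov(A,B)
= 9·0.17 + 25·0.19 + 30·0.07 = 8.38

8.3800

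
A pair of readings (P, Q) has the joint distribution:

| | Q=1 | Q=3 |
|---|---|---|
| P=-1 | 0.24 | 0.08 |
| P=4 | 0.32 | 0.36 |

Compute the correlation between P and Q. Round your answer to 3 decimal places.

E[P] = 2.4,  E[Q] = 1.88
E[PQ] = 5.12
cov(P,Q) = E[PQ] − E[P]E[Q] = 5.12 − (2.4)(1.88) = 0.608
var(P) = 5.44,  var(Q) = 0.9856
ρ = 0.608 / √(5.44·0.9856) ≈ 0.263

0.263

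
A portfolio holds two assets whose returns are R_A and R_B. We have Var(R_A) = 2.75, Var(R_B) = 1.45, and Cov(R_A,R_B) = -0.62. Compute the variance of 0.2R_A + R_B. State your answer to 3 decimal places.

1.312

Var(0.2R_A + R_B) = (0.2)²·Var(R_A) + (1)²·Var(R_B) + 2·(0.2)·(1)·Cov(R_A,R_B)
= 0.04·2.75 + 1·1.45 + 0.4·-0.62 = 1.312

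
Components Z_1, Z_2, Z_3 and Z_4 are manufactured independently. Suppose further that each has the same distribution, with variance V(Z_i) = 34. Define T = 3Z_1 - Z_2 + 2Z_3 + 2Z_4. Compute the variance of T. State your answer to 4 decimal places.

612.0000

By independence, V(T) = (3)²V(Z_1) + (-1)²V(Z_2) + (2)²V(Z_3) + (2)²V(Z_4)
= (3)²·34 + (-1)²·34 + (2)²·34 + (2)²·34 = 612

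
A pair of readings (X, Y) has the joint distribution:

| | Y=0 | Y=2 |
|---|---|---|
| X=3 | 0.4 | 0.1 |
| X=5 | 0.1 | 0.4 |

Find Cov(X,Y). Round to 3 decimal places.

E[X] = 4,  E[Y] = 1
E[XY] = 4.6
Cov(X,Y) = E[XY] − E[X]E[Y] = 4.6 − (4)(1) = 0.6

0.600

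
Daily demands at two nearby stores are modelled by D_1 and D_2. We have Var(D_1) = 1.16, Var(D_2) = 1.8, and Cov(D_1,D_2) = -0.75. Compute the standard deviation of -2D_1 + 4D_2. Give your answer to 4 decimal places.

Var(-2D_1 + 4D_2) = (-2)²·Var(D_1) + (4)²·Var(D_2) + 2·(-2)·(4)·Cov(D_1,D_2)
= 4·1.16 + 16·1.8 + -16·-0.75 = 45.44
SD(-2D_1 + 4D_2) = √45.44 ≈ 6.7409

6.7409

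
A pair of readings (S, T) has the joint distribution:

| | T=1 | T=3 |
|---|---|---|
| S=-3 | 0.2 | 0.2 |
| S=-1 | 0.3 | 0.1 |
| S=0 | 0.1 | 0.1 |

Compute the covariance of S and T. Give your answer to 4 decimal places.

E[S] = -1.6,  E[T] = 1.8
E[ST] = -3
Cov(S,T) = E[ST] − E[S]E[T] = -3 − (-1.6)(1.8) = -0.12

-0.1200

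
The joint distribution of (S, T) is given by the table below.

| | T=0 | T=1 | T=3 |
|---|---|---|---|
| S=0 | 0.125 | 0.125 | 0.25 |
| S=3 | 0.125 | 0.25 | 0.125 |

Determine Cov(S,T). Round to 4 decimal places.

E[S] = 1.5,  E[T] = 1.5
E[ST] = 1.875
Cov(S,T) = E[ST] − E[S]E[T] = 1.875 − (1.5)(1.5) = -0.375

-0.3750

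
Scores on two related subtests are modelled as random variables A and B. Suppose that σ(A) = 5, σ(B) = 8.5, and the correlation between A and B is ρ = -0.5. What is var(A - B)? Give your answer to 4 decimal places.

var(A) = (5)² = 25;  var(B) = (8.5)² = 72.25
cov(A,B) = ρ·σ(A)·σ(B) = -0.5·5·8.5 = -21.25
var(A - B) = (1)²·var(A) + (-1)²·var(B) + 2·(1)·(-1)·cov(A,B)
= 1·25 + 1·72.25 + -2·-21.25 = 139.75

139.7500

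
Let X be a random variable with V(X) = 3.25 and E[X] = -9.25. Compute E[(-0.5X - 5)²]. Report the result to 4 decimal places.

0.9531

E[-0.5X - 5] = -0.5·-9.25 − 5 = -0.375
V(-0.5X - 5) = (-0.5)²·3.25 = 0.8125
E[(-0.5X - 5)²] = V((-0.5X - 5)) + (E[(-0.5X - 5)])² = 0.8125 + (-0.375)² = 0.953125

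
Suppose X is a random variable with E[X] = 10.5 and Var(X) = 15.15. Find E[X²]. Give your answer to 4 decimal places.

125.4000

E[X²] = Var(X) + (E[X])² = 15.15 + (10.5)² = 125.4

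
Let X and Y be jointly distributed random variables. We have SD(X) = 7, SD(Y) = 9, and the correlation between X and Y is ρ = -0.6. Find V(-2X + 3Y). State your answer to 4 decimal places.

1378.6000

V(X) = (7)² = 49;  V(Y) = (9)² = 81
Cov(X,Y) = ρ·SD(X)·SD(Y) = -0.6·7·9 = -37.8
V(-2X + 3Y) = (-2)²·V(X) + (3)²·V(Y) + 2·(-2)·(3)·Cov(X,Y)
= 4·49 + 9·81 + -12·-37.8 = 1378.6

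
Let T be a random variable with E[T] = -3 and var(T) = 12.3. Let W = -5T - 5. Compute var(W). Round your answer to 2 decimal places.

var(-5T - 5) = (-5)²·var(T) = 25·12.3 = 307.5

307.50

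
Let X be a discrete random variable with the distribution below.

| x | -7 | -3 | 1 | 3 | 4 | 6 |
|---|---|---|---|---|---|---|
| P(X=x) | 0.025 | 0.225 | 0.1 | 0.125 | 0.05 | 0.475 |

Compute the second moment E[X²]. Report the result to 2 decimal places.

22.38

E[X²] = (-7)²(0.025) + (-3)²(0.225) + (1)²(0.1) + (3)²(0.125) + (4)²(0.05) + (6)²(0.475) = 22.375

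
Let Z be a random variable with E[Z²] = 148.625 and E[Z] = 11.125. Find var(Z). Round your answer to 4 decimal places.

24.8594

var(Z) = 148.625 − (11.125)² = 24.859375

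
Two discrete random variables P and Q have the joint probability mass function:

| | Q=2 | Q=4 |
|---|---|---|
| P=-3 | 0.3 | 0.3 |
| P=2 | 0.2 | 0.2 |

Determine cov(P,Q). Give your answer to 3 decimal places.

0.000

E[P] = -1,  E[Q] = 3
E[PQ] = -3
cov(P,Q) = E[PQ] − E[P]E[Q] = -3 − (-1)(3) = 0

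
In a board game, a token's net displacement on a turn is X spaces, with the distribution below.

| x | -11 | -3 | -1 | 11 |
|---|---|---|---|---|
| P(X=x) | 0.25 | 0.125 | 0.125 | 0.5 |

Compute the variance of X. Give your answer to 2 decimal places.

E[X] = (-11)(0.25) + (-3)(0.125) + (-1)(0.125) + (11)(0.5) = 2.25
E[X²] = (-11)²(0.25) + (-3)²(0.125) + (-1)²(0.125) + (11)²(0.5) = 92
V(X) = E[X²] − (E[X])² = 92 − (2.25)² = 86.9375

86.94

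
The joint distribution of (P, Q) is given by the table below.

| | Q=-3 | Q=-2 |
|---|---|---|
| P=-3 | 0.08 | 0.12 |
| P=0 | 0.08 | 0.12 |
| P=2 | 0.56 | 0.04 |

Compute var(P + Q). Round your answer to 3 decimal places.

3.146

E[P] = 0.6,  E[Q] = -2.72,  E[PQ] = -2.08
var(P) = 4.2 − (0.6)² = 3.84;  var(Q) = 7.6 − (-2.72)² = 0.2016
Cov(P,Q) = -2.08 − (0.6)(-2.72) = -0.448
var(P + Q) = (1)²·3.84 + (1)²·0.2016 + 2·(1)·(1)·-0.448 = 3.1456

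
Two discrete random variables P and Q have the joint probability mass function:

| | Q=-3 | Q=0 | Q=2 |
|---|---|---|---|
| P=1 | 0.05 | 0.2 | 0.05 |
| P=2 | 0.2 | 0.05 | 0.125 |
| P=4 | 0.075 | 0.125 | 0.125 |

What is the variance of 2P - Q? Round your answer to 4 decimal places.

E[P] = 2.35,  E[Q] = -0.375,  E[PQ] = -0.65
Var(P) = 7 − (2.35)² = 1.4775;  Var(Q) = 4.125 − (-0.375)² = 3.984375
Cov(P,Q) = -0.65 − (2.35)(-0.375) = 0.23125
Var(2P - Q) = (2)²·1.4775 + (-1)²·3.984375 + 2·(2)·(-1)·0.23125 = 8.969375

8.9694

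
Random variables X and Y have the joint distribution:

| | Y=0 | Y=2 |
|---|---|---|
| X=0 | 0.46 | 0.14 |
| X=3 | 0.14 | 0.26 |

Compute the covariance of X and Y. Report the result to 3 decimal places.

0.600

E[X] = 1.2,  E[Y] = 0.8
E[XY] = 1.56
Cov(X,Y) = E[XY] − E[X]E[Y] = 1.56 − (1.2)(0.8) = 0.6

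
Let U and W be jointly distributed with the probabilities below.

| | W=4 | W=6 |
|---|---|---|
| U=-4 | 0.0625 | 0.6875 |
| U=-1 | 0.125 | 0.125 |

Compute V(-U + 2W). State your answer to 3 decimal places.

6.000

E[U] = -3.25,  E[W] = 5.625,  E[UW] = -18.75
V(U) = 12.25 − (-3.25)² = 1.6875;  V(W) = 32.25 − (5.625)² = 0.609375
cov(U,W) = -18.75 − (-3.25)(5.625) = -0.46875
V(-U + 2W) = (-1)²·1.6875 + (2)²·0.609375 + 2·(-1)·(2)·-0.46875 = 6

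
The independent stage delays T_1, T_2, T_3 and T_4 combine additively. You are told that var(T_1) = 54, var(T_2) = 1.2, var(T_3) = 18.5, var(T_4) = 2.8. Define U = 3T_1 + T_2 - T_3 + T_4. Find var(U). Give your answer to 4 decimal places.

508.5000

By independence, var(U) = (3)²var(T_1) + (1)²var(T_2) + (-1)²var(T_3) + (1)²var(T_4)
= (3)²·54 + (1)²·1.2 + (-1)²·18.5 + (1)²·2.8 = 508.5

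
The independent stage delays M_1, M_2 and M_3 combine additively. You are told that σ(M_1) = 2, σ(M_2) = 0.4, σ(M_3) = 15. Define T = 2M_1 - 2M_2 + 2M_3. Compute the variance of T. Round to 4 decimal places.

var(M_1) = 4, var(M_2) = 0.16, var(M_3) = 225
By independence, var(T) = (2)²var(M_1) + (-2)²var(M_2) + (2)²var(M_3)
= (2)²·4 + (-2)²·0.16 + (2)²·225 = 916.64

916.6400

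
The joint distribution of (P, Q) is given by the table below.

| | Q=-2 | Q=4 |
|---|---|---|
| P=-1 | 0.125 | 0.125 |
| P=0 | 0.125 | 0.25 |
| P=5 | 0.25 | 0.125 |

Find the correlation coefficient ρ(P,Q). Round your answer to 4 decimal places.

-0.2365

E[P] = 1.625,  E[Q] = 1
E[PQ] = -0.25
Cov(P,Q) = E[PQ] − E[P]E[Q] = -0.25 − (1.625)(1) = -1.875
Var(P) = 6.984375,  Var(Q) = 9
ρ = -1.875 / √(6.984375·9) ≈ -0.2365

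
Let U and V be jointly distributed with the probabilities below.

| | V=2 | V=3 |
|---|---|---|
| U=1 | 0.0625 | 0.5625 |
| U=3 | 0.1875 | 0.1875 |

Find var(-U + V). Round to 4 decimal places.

E[U] = 1.75,  E[V] = 2.75,  E[UV] = 4.625
var(U) = 4 − (1.75)² = 0.9375;  var(V) = 7.75 − (2.75)² = 0.1875
Cov(U,V) = 4.625 − (1.75)(2.75) = -0.1875
var(-U + V) = (-1)²·0.9375 + (1)²·0.1875 + 2·(-1)·(1)·-0.1875 = 1.5

1.5000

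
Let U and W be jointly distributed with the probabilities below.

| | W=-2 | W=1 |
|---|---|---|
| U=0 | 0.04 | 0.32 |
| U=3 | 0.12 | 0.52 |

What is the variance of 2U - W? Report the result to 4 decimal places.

E[U] = 1.92,  E[W] = 0.52,  E[UW] = 0.84
V(U) = 5.76 − (1.92)² = 2.0736;  V(W) = 1.48 − (0.52)² = 1.2096
Cov(U,W) = 0.84 − (1.92)(0.52) = -0.1584
V(2U - W) = (2)²·2.0736 + (-1)²·1.2096 + 2·(2)·(-1)·-0.1584 = 10.1376

10.1376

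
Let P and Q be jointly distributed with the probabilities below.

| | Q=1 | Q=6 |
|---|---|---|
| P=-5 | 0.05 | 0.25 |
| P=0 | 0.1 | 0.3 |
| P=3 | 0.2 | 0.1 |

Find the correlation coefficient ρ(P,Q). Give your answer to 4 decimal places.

E[P] = -0.6,  E[Q] = 4.25
E[PQ] = -5.35
cov(P,Q) = E[PQ] − E[P]E[Q] = -5.35 − (-0.6)(4.25) = -2.8
V(P) = 9.84,  V(Q) = 5.6875
ρ = -2.8 / √(9.84·5.6875) ≈ -0.3743

-0.3743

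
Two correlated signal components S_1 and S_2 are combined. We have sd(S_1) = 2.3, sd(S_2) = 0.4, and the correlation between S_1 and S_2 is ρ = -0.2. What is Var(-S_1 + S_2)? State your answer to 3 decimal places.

Var(S_1) = (2.3)² = 5.29;  Var(S_2) = (0.4)² = 0.16
Cov(S_1,S_2) = ρ·sd(S_1)·sd(S_2) = -0.2·2.3·0.4 = -0.184
Var(-S_1 + S_2) = (-1)²·Var(S_1) + (1)²·Var(S_2) + 2·(-1)·(1)·Cov(S_1,S_2)
= 1·5.29 + 1·0.16 + -2·-0.184 = 5.818

5.818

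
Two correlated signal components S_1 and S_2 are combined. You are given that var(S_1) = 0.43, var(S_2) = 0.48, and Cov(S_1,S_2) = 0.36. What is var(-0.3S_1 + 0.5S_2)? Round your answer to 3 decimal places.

0.051

var(-0.3S_1 + 0.5S_2) = (-0.3)²·var(S_1) + (0.5)²·var(S_2) + 2·(-0.3)·(0.5)·Cov(S_1,S_2)
= 0.09·0.43 + 0.25·0.48 + -0.3·0.36 = 0.0507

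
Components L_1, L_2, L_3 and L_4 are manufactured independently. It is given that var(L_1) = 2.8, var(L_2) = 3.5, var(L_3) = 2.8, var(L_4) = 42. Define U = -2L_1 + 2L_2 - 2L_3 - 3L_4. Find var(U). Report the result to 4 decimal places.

By independence, var(U) = (-2)²var(L_1) + (2)²var(L_2) + (-2)²var(L_3) + (-3)²var(L_4)
= (-2)²·2.8 + (2)²·3.5 + (-2)²·2.8 + (-3)²·42 = 414.4

414.4000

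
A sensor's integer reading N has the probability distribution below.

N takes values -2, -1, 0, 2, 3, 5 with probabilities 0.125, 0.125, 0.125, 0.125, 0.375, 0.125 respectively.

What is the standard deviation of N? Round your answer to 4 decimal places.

E[N] = (-2)(0.125) + (-1)(0.125) + (0)(0.125) + (2)(0.125) + (3)(0.375) + (5)(0.125) = 1.625
E[N²] = (-2)²(0.125) + (-1)²(0.125) + (0)²(0.125) + (2)²(0.125) + (3)²(0.375) + (5)²(0.125) = 7.625
var(N) = E[N²] − (E[N])² = 7.625 − (1.625)² = 4.984375
σ(N) = √4.984375 ≈ 2.2326

2.2326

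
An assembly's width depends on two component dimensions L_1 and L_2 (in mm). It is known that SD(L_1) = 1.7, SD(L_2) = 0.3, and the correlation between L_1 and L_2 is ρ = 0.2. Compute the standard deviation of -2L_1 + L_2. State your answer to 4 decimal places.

3.3529

Var(L_1) = (1.7)² = 2.89;  Var(L_2) = (0.3)² = 0.09
Cov(L_1,L_2) = ρ·SD(L_1)·SD(L_2) = 0.2·1.7·0.3 = 0.102
Var(-2L_1 + L_2) = (-2)²·Var(L_1) + (1)²·Var(L_2) + 2·(-2)·(1)·Cov(L_1,L_2)
= 4·2.89 + 1·0.09 + -4·0.102 = 11.242
SD(-2L_1 + L_2) = √11.242 ≈ 3.3529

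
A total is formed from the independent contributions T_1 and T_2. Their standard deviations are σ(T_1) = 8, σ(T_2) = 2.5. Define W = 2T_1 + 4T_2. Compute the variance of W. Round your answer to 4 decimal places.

356.0000

Var(T_1) = 64, Var(T_2) = 6.25
By independence, Var(W) = (2)²Var(T_1) + (4)²Var(T_2)
= (2)²·64 + (4)²·6.25 = 356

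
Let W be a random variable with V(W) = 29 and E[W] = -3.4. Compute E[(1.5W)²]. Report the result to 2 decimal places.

E[1.5W] = 1.5·-3.4 = -5.1
V(1.5W) = (1.5)²·29 = 65.25
E[(1.5W)²] = V((1.5W)) + (E[(1.5W)])² = 65.25 + (-5.1)² = 91.26

91.26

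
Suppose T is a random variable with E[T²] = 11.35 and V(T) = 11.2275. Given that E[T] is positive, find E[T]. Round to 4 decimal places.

0.3500

(E[T])² = E[T²] − V(T) = 11.35 − 11.2275 = 0.1225
E[T] = √0.1225 = 0.35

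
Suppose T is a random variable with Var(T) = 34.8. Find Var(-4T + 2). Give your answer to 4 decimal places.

Var(-4T + 2) = (-4)²·Var(T) = 16·34.8 = 556.8

556.8000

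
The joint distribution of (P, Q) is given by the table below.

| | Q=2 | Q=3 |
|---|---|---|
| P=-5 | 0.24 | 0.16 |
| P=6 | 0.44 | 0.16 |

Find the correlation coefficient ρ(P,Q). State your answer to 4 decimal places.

E[P] = 1.6,  E[Q] = 2.32
E[PQ] = 3.36
cov(P,Q) = E[PQ] − E[P]E[Q] = 3.36 − (1.6)(2.32) = -0.352
var(P) = 29.04,  var(Q) = 0.2176
ρ = -0.352 / √(29.04·0.2176) ≈ -0.1400

-0.1400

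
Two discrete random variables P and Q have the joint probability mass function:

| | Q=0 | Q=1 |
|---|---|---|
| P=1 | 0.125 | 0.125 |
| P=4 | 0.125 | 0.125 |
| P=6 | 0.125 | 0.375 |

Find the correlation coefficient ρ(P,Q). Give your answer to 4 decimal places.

E[P] = 4.25,  E[Q] = 0.625
E[PQ] = 2.875
Cov(P,Q) = E[PQ] − E[P]E[Q] = 2.875 − (4.25)(0.625) = 0.21875
Var(P) = 4.1875,  Var(Q) = 0.234375
ρ = 0.21875 / √(4.1875·0.234375) ≈ 0.2208

0.2208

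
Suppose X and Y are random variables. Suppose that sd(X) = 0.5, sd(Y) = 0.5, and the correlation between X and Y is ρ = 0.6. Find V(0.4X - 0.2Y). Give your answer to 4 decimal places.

0.0260

V(X) = (0.5)² = 0.25;  V(Y) = (0.5)² = 0.25
Cov(X,Y) = ρ·sd(X)·sd(Y) = 0.6·0.5·0.5 = 0.15
V(0.4X - 0.2Y) = (0.4)²·V(X) + (-0.2)²·V(Y) + 2·(0.4)·(-0.2)·Cov(X,Y)
= 0.16·0.25 + 0.04·0.25 + -0.16·0.15 = 0.026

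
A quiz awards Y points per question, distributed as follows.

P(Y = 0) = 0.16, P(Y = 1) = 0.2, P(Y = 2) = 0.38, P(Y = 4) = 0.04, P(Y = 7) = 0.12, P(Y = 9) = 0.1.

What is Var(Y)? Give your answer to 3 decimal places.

E[Y] = (0)(0.16) + (1)(0.2) + (2)(0.38) + (4)(0.04) + (7)(0.12) + (9)(0.1) = 2.86
E[Y²] = (0)²(0.16) + (1)²(0.2) + (2)²(0.38) + (4)²(0.04) + (7)²(0.12) + (9)²(0.1) = 16.34
Var(Y) = E[Y²] − (E[Y])² = 16.34 − (2.86)² = 8.1604

8.160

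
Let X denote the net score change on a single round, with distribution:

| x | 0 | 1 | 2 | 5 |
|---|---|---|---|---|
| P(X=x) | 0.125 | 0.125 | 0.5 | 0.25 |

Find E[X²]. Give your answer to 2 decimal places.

E[X²] = (0)²(0.125) + (1)²(0.125) + (2)²(0.5) + (5)²(0.25) = 8.375

8.38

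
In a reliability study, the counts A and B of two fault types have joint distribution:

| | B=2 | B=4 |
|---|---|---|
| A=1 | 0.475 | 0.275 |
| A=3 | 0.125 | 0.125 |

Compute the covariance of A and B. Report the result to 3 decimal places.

0.100

E[A] = 1.5,  E[B] = 2.8
E[AB] = 4.3
Cov(A,B) = E[AB] − E[A]E[B] = 4.3 − (1.5)(2.8) = 0.1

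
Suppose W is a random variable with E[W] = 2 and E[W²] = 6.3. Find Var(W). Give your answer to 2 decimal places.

Var(W) = 6.3 − (2)² = 2.3

2.30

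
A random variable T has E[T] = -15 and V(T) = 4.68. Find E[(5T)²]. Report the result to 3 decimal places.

E[5T] = 5·-15 = -75
V(5T) = (5)²·4.68 = 117
E[(5T)²] = V((5T)) + (E[(5T)])² = 117 + (-75)² = 5742

5742.000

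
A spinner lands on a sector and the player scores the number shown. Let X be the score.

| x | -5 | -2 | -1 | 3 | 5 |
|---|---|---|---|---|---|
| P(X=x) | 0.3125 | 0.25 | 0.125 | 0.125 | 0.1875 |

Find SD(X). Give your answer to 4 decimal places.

3.7396

E[X] = (-5)(0.3125) + (-2)(0.25) + (-1)(0.125) + (3)(0.125) + (5)(0.1875) = -0.875
E[X²] = (-5)²(0.3125) + (-2)²(0.25) + (-1)²(0.125) + (3)²(0.125) + (5)²(0.1875) = 14.75
var(X) = E[X²] − (E[X])² = 14.75 − (-0.875)² = 13.984375
SD(X) = √13.984375 ≈ 3.7396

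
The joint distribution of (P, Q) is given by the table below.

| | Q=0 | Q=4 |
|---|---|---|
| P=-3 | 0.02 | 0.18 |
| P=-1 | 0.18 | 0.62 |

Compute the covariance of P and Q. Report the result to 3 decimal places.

E[P] = -1.4,  E[Q] = 3.2
E[PQ] = -4.64
cov(P,Q) = E[PQ] − E[P]E[Q] = -4.64 − (-1.4)(3.2) = -0.16

-0.160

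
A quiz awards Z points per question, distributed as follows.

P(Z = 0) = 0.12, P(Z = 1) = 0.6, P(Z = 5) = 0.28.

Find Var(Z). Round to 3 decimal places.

3.600

E[Z] = (0)(0.12) + (1)(0.6) + (5)(0.28) = 2
E[Z²] = (0)²(0.12) + (1)²(0.6) + (5)²(0.28) = 7.6
Var(Z) = E[Z²] − (E[Z])² = 7.6 − (2)² = 3.6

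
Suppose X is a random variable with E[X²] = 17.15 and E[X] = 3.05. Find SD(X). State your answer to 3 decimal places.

2.801

Var(X) = 17.15 − (3.05)² = 7.8475
SD(X) = √7.8475 ≈ 2.801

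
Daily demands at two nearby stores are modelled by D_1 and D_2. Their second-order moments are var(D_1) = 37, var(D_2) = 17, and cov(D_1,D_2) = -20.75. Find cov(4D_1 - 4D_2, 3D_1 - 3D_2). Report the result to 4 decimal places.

1146.0000

cov(4D_1 - 4D_2, 3D_1 - 3D_2) = (4)(3)var(D_1) + (-4)(-3)var(D_2) + [(4)(-3) + (-4)(3)]cov(D_1,D_2)
= 12·37 + 12·17 + -24·-20.75 = 1146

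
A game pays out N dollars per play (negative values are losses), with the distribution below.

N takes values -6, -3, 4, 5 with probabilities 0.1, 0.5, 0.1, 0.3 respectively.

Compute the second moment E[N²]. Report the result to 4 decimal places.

E[N²] = (-6)²(0.1) + (-3)²(0.5) + (4)²(0.1) + (5)²(0.3) = 17.2

17.2000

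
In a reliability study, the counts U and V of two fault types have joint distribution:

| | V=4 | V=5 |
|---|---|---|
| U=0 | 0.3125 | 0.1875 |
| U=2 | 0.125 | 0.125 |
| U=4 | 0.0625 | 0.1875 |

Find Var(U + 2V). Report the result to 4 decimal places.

E[U] = 1.5,  E[V] = 4.5,  E[UV] = 7
Var(U) = 5 − (1.5)² = 2.75;  Var(V) = 20.5 − (4.5)² = 0.25
Cov(U,V) = 7 − (1.5)(4.5) = 0.25
Var(U + 2V) = (1)²·2.75 + (2)²·0.25 + 2·(1)·(2)·0.25 = 4.75

4.7500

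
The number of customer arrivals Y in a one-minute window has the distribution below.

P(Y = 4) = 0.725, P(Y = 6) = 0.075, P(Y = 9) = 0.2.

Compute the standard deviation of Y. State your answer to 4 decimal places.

1.9944

E[Y] = (4)(0.725) + (6)(0.075) + (9)(0.2) = 5.15
E[Y²] = (4)²(0.725) + (6)²(0.075) + (9)²(0.2) = 30.5
Var(Y) = E[Y²] − (E[Y])² = 30.5 − (5.15)² = 3.9775
σ(Y) = √3.9775 ≈ 1.9944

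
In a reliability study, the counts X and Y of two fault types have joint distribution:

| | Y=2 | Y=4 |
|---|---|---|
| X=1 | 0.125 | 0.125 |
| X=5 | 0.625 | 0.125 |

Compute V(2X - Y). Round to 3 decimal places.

14.750

E[X] = 4,  E[Y] = 2.5,  E[XY] = 9.5
V(X) = 19 − (4)² = 3;  V(Y) = 7 − (2.5)² = 0.75
cov(X,Y) = 9.5 − (4)(2.5) = -0.5
V(2X - Y) = (2)²·3 + (-1)²·0.75 + 2·(2)·(-1)·-0.5 = 14.75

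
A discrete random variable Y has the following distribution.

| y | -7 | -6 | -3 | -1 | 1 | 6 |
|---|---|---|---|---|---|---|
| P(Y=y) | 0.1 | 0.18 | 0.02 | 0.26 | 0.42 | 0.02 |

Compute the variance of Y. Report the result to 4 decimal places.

E[Y] = (-7)(0.1) + (-6)(0.18) + (-3)(0.02) + (-1)(0.26) + (1)(0.42) + (6)(0.02) = -1.56
E[Y²] = (-7)²(0.1) + (-6)²(0.18) + (-3)²(0.02) + (-1)²(0.26) + (1)²(0.42) + (6)²(0.02) = 12.96
Var(Y) = E[Y²] − (E[Y])² = 12.96 − (-1.56)² = 10.5264

10.5264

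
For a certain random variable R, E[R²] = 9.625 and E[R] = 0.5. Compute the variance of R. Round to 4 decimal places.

V(R) = 9.625 − (0.5)² = 9.375

9.3750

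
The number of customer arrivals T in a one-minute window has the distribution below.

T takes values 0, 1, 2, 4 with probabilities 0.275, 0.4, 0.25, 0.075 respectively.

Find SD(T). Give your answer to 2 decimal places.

1.08

E[T] = (0)(0.275) + (1)(0.4) + (2)(0.25) + (4)(0.075) = 1.2
E[T²] = (0)²(0.275) + (1)²(0.4) + (2)²(0.25) + (4)²(0.075) = 2.6
Var(T) = E[T²] − (E[T])² = 2.6 − (1.2)² = 1.16
SD(T) = √1.16 ≈ 1.08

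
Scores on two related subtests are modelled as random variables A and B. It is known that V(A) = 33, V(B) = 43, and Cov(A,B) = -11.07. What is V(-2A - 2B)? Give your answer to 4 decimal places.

215.4400

V(-2A - 2B) = (-2)²·V(A) + (-2)²·V(B) + 2·(-2)·(-2)·Cov(A,B)
= 4·33 + 4·43 + 8·-11.07 = 215.44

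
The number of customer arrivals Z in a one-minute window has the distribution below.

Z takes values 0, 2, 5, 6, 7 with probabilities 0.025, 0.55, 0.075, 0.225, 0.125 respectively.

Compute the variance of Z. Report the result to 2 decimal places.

E[Z] = (0)(0.025) + (2)(0.55) + (5)(0.075) + (6)(0.225) + (7)(0.125) = 3.7
E[Z²] = (0)²(0.025) + (2)²(0.55) + (5)²(0.075) + (6)²(0.225) + (7)²(0.125) = 18.3
Var(Z) = E[Z²] − (E[Z])² = 18.3 − (3.7)² = 4.61

4.61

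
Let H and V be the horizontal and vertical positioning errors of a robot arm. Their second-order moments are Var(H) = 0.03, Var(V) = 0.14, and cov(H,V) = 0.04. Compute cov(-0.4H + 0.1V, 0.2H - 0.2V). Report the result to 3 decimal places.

cov(-0.4H + 0.1V, 0.2H - 0.2V) = (-0.4)(0.2)Var(H) + (0.1)(-0.2)Var(V) + [(-0.4)(-0.2) + (0.1)(0.2)]cov(H,V)
= -0.08·0.03 + -0.02·0.14 + 0.1·0.04 = -0.0012

-0.001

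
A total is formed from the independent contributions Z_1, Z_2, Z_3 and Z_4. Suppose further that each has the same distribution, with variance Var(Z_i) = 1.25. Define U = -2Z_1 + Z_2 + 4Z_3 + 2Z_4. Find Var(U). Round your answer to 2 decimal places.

31.25

By independence, Var(U) = (-2)²Var(Z_1) + (1)²Var(Z_2) + (4)²Var(Z_3) + (2)²Var(Z_4)
= (-2)²·1.25 + (1)²·1.25 + (4)²·1.25 + (2)²·1.25 = 31.25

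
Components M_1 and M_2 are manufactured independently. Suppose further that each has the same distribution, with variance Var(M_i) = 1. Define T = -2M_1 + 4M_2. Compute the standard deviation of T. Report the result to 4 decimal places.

By independence, Var(T) = (-2)²Var(M_1) + (4)²Var(M_2)
= (-2)²·1 + (4)²·1 = 20
sd(T) = √20 ≈ 4.4721

4.4721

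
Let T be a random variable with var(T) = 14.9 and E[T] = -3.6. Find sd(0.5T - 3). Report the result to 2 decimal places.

var(0.5T - 3) = (0.5)²·14.9 = 3.725
sd(0.5T - 3) = √3.725 ≈ 1.93

1.93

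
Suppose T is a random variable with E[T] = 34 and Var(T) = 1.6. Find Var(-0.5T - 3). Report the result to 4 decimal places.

Var(-0.5T - 3) = (-0.5)²·Var(T) = 0.25·1.6 = 0.4

0.4000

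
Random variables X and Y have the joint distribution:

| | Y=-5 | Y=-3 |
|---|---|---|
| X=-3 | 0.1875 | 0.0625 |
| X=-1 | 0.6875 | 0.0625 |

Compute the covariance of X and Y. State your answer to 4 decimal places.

E[X] = -1.5,  E[Y] = -4.75
E[XY] = 7
Cov(X,Y) = E[XY] − E[X]E[Y] = 7 − (-1.5)(-4.75) = -0.125

-0.1250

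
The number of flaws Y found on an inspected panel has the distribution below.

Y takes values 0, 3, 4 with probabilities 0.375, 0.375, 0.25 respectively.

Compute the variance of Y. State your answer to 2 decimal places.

E[Y] = (0)(0.375) + (3)(0.375) + (4)(0.25) = 2.125
E[Y²] = (0)²(0.375) + (3)²(0.375) + (4)²(0.25) = 7.375
V(Y) = E[Y²] − (E[Y])² = 7.375 − (2.125)² = 2.859375

2.86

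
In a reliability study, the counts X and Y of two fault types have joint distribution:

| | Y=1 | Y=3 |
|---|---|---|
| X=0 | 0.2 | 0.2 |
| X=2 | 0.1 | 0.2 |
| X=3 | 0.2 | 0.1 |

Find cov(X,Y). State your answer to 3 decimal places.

-0.100

E[X] = 1.5,  E[Y] = 2
E[XY] = 2.9
cov(X,Y) = E[XY] − E[X]E[Y] = 2.9 − (1.5)(2) = -0.1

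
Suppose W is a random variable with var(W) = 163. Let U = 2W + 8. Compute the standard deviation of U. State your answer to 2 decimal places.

25.53

var(2W + 8) = (2)²·163 = 652
SD(U) = √652 ≈ 25.53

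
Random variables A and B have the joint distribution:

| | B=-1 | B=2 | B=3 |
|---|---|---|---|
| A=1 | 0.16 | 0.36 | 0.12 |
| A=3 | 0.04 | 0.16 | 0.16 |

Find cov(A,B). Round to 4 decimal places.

0.3104

E[A] = 1.72,  E[B] = 1.68
E[AB] = 3.2
cov(A,B) = E[AB] − E[A]E[B] = 3.2 − (1.72)(1.68) = 0.3104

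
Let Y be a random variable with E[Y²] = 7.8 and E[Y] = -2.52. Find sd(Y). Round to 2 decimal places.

1.20

V(Y) = 7.8 − (-2.52)² = 1.4496
sd(Y) = √1.4496 ≈ 1.20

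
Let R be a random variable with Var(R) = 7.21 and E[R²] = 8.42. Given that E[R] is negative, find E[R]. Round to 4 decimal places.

-1.1000

(E[R])² = E[R²] − Var(R) = 8.42 − 7.21 = 1.21
E[R] = −√1.21 = -1.1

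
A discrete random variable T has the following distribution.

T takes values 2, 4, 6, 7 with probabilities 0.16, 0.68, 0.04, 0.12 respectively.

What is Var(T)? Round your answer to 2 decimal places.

E[T] = (2)(0.16) + (4)(0.68) + (6)(0.04) + (7)(0.12) = 4.12
E[T²] = (2)²(0.16) + (4)²(0.68) + (6)²(0.04) + (7)²(0.12) = 18.84
Var(T) = E[T²] − (E[T])² = 18.84 − (4.12)² = 1.8656

1.87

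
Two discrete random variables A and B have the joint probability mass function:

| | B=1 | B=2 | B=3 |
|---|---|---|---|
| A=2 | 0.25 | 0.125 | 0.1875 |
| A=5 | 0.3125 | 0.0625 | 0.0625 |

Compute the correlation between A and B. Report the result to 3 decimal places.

E[A] = 3.3125,  E[B] = 1.6875
E[AB] = 5.25
Cov(A,B) = E[AB] − E[A]E[B] = 5.25 − (3.3125)(1.6875) = -0.33984375
Var(A) = 2.21484375,  Var(B) = 0.71484375
ρ = -0.33984375 / √(2.21484375·0.71484375) ≈ -0.270

-0.270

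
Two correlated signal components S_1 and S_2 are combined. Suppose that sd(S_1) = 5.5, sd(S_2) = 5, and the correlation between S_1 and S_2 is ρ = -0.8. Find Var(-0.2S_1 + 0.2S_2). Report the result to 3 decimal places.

Var(S_1) = (5.5)² = 30.25;  Var(S_2) = (5)² = 25
Cov(S_1,S_2) = ρ·sd(S_1)·sd(S_2) = -0.8·5.5·5 = -22
Var(-0.2S_1 + 0.2S_2) = (-0.2)²·Var(S_1) + (0.2)²·Var(S_2) + 2·(-0.2)·(0.2)·Cov(S_1,S_2)
= 0.04·30.25 + 0.04·25 + -0.08·-22 = 3.97

3.970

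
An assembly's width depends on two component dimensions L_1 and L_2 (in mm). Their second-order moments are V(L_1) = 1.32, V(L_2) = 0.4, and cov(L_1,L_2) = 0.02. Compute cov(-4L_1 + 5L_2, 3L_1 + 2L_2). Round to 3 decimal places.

cov(-4L_1 + 5L_2, 3L_1 + 2L_2) = (-4)(3)V(L_1) + (5)(2)V(L_2) + [(-4)(2) + (5)(3)]cov(L_1,L_2)
= -12·1.32 + 10·0.4 + 7·0.02 = -11.7

-11.700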